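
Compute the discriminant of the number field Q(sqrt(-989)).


For K = Q(sqrt(d)) with d squarefree: disc(K) = d if d = 1 mod 4, and disc(K) = 4d if d = 2 or 3 mod 4.
Here d = -989, and d mod 4 = 3.
d = 3 mod 4, not 1 (O_K = Z[sqrt(d)]), so disc(K) = 4d = 4 * (-989) = -3956

-3956


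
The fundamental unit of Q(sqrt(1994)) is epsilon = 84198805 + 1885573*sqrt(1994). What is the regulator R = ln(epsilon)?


epsilon = 84198805 + 1885573*sqrt(1994)
= 1.6840e+08
R = ln(1.6840e+08)
= 18.9418

18.9418


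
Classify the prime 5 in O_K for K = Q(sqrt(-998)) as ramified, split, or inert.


K = Q(sqrt(-998)). Since d mod 4 = 2, disc(K) = -3992.
Check p | disc: -3992 mod 5 = 3.
p does not divide disc. Compute Legendre symbol (d/p):
2^((5-1)/2) mod 5 = -1
(d/p) = -1, so p is inert: (p) stays prime with e=1, f=2, g=1.
Therefore p is inert.

inert


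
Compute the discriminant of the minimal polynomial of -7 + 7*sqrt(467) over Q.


The element -7 + 7*sqrt(467) has minimal polynomial:
x^2 + 14*x - 22834
Discriminant = (14)^2 - 4*(-22834)
= 196 + 91336
= 91532

91532


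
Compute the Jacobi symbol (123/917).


Compute (123/917) via quadratic reciprocity:
  reciprocity: (123/917) -> +(917/123)
  reduce: (56/123)
  pull out 2: (2/123) = -1  (since 123 mod 8 = 3)
  pull out 2: (2/123) = -1  (since 123 mod 8 = 3)
  pull out 2: (2/123) = -1  (since 123 mod 8 = 3)
  reciprocity: (7/123) -> -(123/7)
  reduce: (4/7)
  pull out 2: (2/7) = +1  (since 7 mod 8 = 7)
  pull out 2: (2/7) = +1  (since 7 mod 8 = 7)
  (1/7) = 1
Product of signs = 1

1


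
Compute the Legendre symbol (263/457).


p = 457 is prime, so compute (263/457) with the reciprocity algorithm (Jacobi-symbol steps: pull out 2s via (2/n), flip via reciprocity, reduce):
  reciprocity: (263/457) -> +(457/263)
  reduce: (194/263)
  pull out 2: (2/263) = +1  (since 263 mod 8 = 7)
  reciprocity: (97/263) -> +(263/97)
  reduce: (69/97)
  reciprocity: (69/97) -> +(97/69)
  reduce: (28/69)
  pull out 2: (2/69) = -1  (since 69 mod 8 = 5)
  pull out 2: (2/69) = -1  (since 69 mod 8 = 5)
  reciprocity: (7/69) -> +(69/7)
  reduce: (6/7)
  pull out 2: (2/7) = +1  (since 7 mod 8 = 7)
  reciprocity: (3/7) -> -(7/3)
  reduce: (1/3)
  (1/3) = 1
Product of signs = -1
(263/457) = -1

-1


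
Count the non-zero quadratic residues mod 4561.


For prime p, the number of non-zero quadratic residues is (p-1)/2.
= (4561-1)/2
= 2280

2280


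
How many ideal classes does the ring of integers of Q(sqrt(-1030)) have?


K = Q(sqrt(-1030)). d mod 4 = 2, so D = disc(K) = 4d = -4120
h(K) equals the number of primitive reduced positive-definite forms (a, b, c) = a*x^2 + b*x*y + c*y^2 with b^2 - 4ac = D,
where reduced means |b| <= a <= c, with b >= 0 whenever |b| = a or a = c, and primitive means gcd(a, b, c) = 1.
Reduced forces 3a^2 <= |D| = 4120, so 1 <= a <= 37; b must have the parity of D, and c = (b^2 - D)/(4a) must be an integer >= a.
Enumerate a = 1..37, b in [-a, a]:
  a=1: (1, 0, 1030)  [1]
  a=2: (2, 0, 515)  [1]
  a=3..4: none
  a=5: (5, 0, 206)  [1]
  a=6..9: none
  a=10: (10, 0, 103)  [1]
  a=11: (11, -4, 94), (11, 4, 94)  [2]
  a=12: none
  a=13: (13, -12, 82), (13, 12, 82)  [2]
  a=14..21: none
  a=22: (22, -4, 47), (22, 4, 47)  [2]
  a=23..25: none
  a=26: (26, -12, 41), (26, 12, 41)  [2]
  a=27..37: none
Total reduced forms: 1 + 1 + 1 + 1 + 2 + 2 + 2 + 2 = 12
h = 12

12


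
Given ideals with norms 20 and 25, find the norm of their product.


N(IJ) = N(I) * N(J)
= 20 * 25
= 500

500


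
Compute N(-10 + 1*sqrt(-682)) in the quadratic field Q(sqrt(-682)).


N(a + b*sqrt(d)) = a^2 - d*b^2
= (-10)^2 - (-682)*(1)^2
= 100 + 682
= 782

782


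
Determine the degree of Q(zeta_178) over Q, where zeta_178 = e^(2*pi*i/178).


The degree equals Euler's totient phi(178).
178 = 2 * 89
phi(178) = 88

88


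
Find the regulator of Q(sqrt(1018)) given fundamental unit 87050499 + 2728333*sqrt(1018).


epsilon = 87050499 + 2728333*sqrt(1018)
= 1.7410e+08
R = ln(1.7410e+08)
= 18.9751

18.9751


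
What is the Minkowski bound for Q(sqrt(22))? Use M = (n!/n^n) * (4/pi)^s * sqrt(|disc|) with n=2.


d = 22, d mod 4 = 2, so disc(K) = 4d = 88; |disc(K)| = 88
Real quadratic field, so n = 2, s = r2 = 0, r1 = 2
M = (n!/n^n) * (4/pi)^s * sqrt(|disc(K)|) = (2!/2^2) * (4/pi)^0 * sqrt(88)
= 0.5 * 1.000000 * 9.380832
= 4.6904

4.6904


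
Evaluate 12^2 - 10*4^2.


x^2 - d*y^2
= 12^2 - 10*4^2
= 144 - 160
= -16

-16


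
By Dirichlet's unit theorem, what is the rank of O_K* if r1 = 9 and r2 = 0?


By Dirichlet's unit theorem:
rank = r1 + r2 - 1
= 9 + 0 - 1
= 8

8


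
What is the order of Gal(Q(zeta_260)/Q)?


|Gal(Q(zeta_260)/Q)| = phi(260)
= 96

96


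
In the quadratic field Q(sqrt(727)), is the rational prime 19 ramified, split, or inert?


K = Q(sqrt(727)). Since d mod 4 = 3, disc(K) = 2908.
Check p | disc: 2908 mod 19 = 1.
p does not divide disc. Compute Legendre symbol (d/p):
5^((19-1)/2) mod 19 = 1
(d/p) = 1, so p splits: (p) = P*P' with e=1, f=1, g=2.
Therefore p is split.

split


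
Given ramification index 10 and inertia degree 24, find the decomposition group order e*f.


|D_P| = e * f
= 10 * 24
= 240

240


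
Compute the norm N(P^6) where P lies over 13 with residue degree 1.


N(P^a) = p^(a*f)
= 13^(6*1)
= 13^6
= 4826809

4826809


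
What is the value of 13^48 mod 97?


p = 97 is prime and the exponent is (p-1)/2 = 48, so by Euler's criterion 13^48 = (13/97) = +1 or -1 mod 97.
Compute by square-and-multiply:
  48 = 32 + 16 (binary 110000)
  Repeated squaring mod 97: 13^1 = 13, 13^2 = 72, 13^4 = 43, 13^8 = 6, 13^16 = 36, 13^32 = 35
  13^48 = 13^32 * 13^16 = 35 * 36 mod 97
    35 * 36 = 1260 = 96 mod 97
  13^48 = 96 mod 97
Result 96 = p - 1 = -1 mod 97: 13 is a quadratic non-residue mod 97. As a residue in [0, p-1] the value is 96.
13^48 mod 97 = 96

96


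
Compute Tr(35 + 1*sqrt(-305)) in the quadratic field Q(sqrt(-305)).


Tr(a + b*sqrt(d)) = (a + b*sqrt(d)) + (a - b*sqrt(d)) = 2a
= 2 * (35)
= 70

70


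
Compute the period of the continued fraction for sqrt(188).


Run the CF algorithm for sqrt(188).
a_0 = floor(sqrt(188)) = 13; set m_0=0, q_0=1.
Recurrence: m' = q*a - m,  q' = (d - m'^2)/q,  a' = floor((a_0 + m')/q').
  step 1: m=13, q=19, a=1
  step 2: m=6, q=8, a=2
  step 3: m=10, q=11, a=2
  step 4: m=12, q=4, a=6
  step 5: m=12, q=11, a=2
  step 6: m=10, q=8, a=2
  step 7: m=6, q=19, a=1
  step 8: m=13, q=1, a=26
a_8 = 2*a_0 = 26, so the period closes here.
sqrt(188) = [13; 1, 2, 2, 6, 2, 2, 1, 26]
Period length = 8

8


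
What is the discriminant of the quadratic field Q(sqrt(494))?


For K = Q(sqrt(d)) with d squarefree: disc(K) = d if d = 1 mod 4, and disc(K) = 4d if d = 2 or 3 mod 4.
Here d = 494, and d mod 4 = 2.
d = 2 mod 4, not 1 (O_K = Z[sqrt(d)]), so disc(K) = 4d = 4 * (494) = 1976

1976


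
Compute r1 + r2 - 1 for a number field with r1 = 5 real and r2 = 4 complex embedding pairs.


By Dirichlet's unit theorem:
rank = r1 + r2 - 1
= 5 + 4 - 1
= 8

8


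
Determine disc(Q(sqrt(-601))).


For K = Q(sqrt(d)) with d squarefree: disc(K) = d if d = 1 mod 4, and disc(K) = 4d if d = 2 or 3 mod 4.
Here d = -601, and d mod 4 = 3.
d = 3 mod 4, not 1 (O_K = Z[sqrt(d)]), so disc(K) = 4d = 4 * (-601) = -2404

-2404


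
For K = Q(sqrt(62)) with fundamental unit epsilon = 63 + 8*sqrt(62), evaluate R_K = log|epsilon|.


epsilon = 63 + 8*sqrt(62)
= 125.9921
R = ln(125.9921)
= 4.8362

4.8362


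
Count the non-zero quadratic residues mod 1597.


For prime p, the number of non-zero quadratic residues is (p-1)/2.
= (1597-1)/2
= 798

798


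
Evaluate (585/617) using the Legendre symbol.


p = 617 is prime, so compute (585/617) with the reciprocity algorithm (Jacobi-symbol steps: pull out 2s via (2/n), flip via reciprocity, reduce):
  reciprocity: (585/617) -> +(617/585)
  reduce: (32/585)
  pull out 2: (2/585) = +1  (since 585 mod 8 = 1)
  pull out 2: (2/585) = +1  (since 585 mod 8 = 1)
  pull out 2: (2/585) = +1  (since 585 mod 8 = 1)
  pull out 2: (2/585) = +1  (since 585 mod 8 = 1)
  pull out 2: (2/585) = +1  (since 585 mod 8 = 1)
  (1/585) = 1
Product of signs = 1
(585/617) = 1

1


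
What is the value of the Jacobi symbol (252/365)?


Compute (252/365) via quadratic reciprocity:
  pull out 2: (2/365) = -1  (since 365 mod 8 = 5)
  pull out 2: (2/365) = -1  (since 365 mod 8 = 5)
  reciprocity: (63/365) -> +(365/63)
  reduce: (50/63)
  pull out 2: (2/63) = +1  (since 63 mod 8 = 7)
  reciprocity: (25/63) -> +(63/25)
  reduce: (13/25)
  reciprocity: (13/25) -> +(25/13)
  reduce: (12/13)
  pull out 2: (2/13) = -1  (since 13 mod 8 = 5)
  pull out 2: (2/13) = -1  (since 13 mod 8 = 5)
  reciprocity: (3/13) -> +(13/3)
  reduce: (1/3)
  (1/3) = 1
Product of signs = 1

1


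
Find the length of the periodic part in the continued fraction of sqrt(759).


Run the CF algorithm for sqrt(759).
a_0 = floor(sqrt(759)) = 27; set m_0=0, q_0=1.
Recurrence: m' = q*a - m,  q' = (d - m'^2)/q,  a' = floor((a_0 + m')/q').
  step 1: m=27, q=30, a=1
  step 2: m=3, q=25, a=1
  step 3: m=22, q=11, a=4
  step 4: m=22, q=25, a=1
  step 5: m=3, q=30, a=1
  step 6: m=27, q=1, a=54
a_6 = 2*a_0 = 54, so the period closes here.
sqrt(759) = [27; 1, 1, 4, 1, 1, 54]
Period length = 6

6


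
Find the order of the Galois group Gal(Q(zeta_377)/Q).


|Gal(Q(zeta_377)/Q)| = phi(377)
= 336

336


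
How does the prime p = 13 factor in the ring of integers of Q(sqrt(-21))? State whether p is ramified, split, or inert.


K = Q(sqrt(-21)). Since d mod 4 = 3, disc(K) = -84.
Check p | disc: -84 mod 13 = 7.
p does not divide disc. Compute Legendre symbol (d/p):
5^((13-1)/2) mod 13 = -1
(d/p) = -1, so p is inert: (p) stays prime with e=1, f=2, g=1.
Therefore p is inert.

inert


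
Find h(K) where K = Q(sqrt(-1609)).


K = Q(sqrt(-1609)). d mod 4 = 3, so D = disc(K) = 4d = -6436
h(K) equals the number of primitive reduced positive-definite forms (a, b, c) = a*x^2 + b*x*y + c*y^2 with b^2 - 4ac = D,
where reduced means |b| <= a <= c, with b >= 0 whenever |b| = a or a = c, and primitive means gcd(a, b, c) = 1.
Reduced forces 3a^2 <= |D| = 6436, so 1 <= a <= 46; b must have the parity of D, and c = (b^2 - D)/(4a) must be an integer >= a.
Enumerate a = 1..46, b in [-a, a]:
  a=1: (1, 0, 1609)  [1]
  a=2: (2, 2, 805)  [1]
  a=3..4: none
  a=5: (5, -2, 322), (5, 2, 322)  [2]
  a=6: none
  a=7: (7, -2, 230), (7, 2, 230)  [2]
  a=8..9: none
  a=10: (10, -2, 161), (10, 2, 161)  [2]
  a=11..12: none
  a=13: (13, -8, 125), (13, 8, 125)  [2]
  a=14: (14, -2, 115), (14, 2, 115)  [2]
  a=15..18: none
  a=19: (19, -10, 86), (19, 10, 86)  [2]
  a=20..22: none
  a=23: (23, -2, 70), (23, 2, 70)  [2]
  a=24: none
  a=25: (25, -8, 65), (25, 8, 65)  [2]
  a=26: (26, -18, 65), (26, 18, 65)  [2]
  a=27..34: none
  a=35: (35, -12, 47), (35, -2, 46), (35, 2, 46), (35, 12, 47)  [4]
  a=36..37: none
  a=38: (38, -10, 43), (38, 10, 43)  [2]
  a=39..40: none
  a=41: (41, -40, 49), (41, 40, 49)  [2]
  a=42..46: none
Total reduced forms: 1 + 1 + 2 + 2 + 2 + 2 + 2 + 2 + 2 + 2 + 2 + 4 + 2 + 2 = 28
h = 28

28


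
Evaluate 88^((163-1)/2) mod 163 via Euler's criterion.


p = 163 is prime and the exponent is (p-1)/2 = 81, so by Euler's criterion 88^81 = (88/163) = +1 or -1 mod 163.
Compute by square-and-multiply:
  81 = 64 + 16 + 1 (binary 1010001)
  Repeated squaring mod 163: 88^1 = 88, 88^2 = 83, 88^4 = 43, 88^8 = 56, 88^16 = 39, 88^32 = 54, 88^64 = 145
  88^81 = 88^64 * 88^16 * 88^1 = 145 * 39 * 88 mod 163
    145 * 39 = 5655 = 113 mod 163
    113 * 88 = 9944 = 1 mod 163
  88^81 = 1 mod 163
Result 1: 88 is a quadratic residue mod 163.
88^81 mod 163 = 1

1


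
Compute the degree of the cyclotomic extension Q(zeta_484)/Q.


The degree equals Euler's totient phi(484).
484 = 2^2 * 11^2
phi(484) = 220

220


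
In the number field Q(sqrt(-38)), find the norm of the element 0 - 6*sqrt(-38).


N(a + b*sqrt(d)) = a^2 - d*b^2
= (0)^2 - (-38)*(-6)^2
= 0 + 1368
= 1368

1368


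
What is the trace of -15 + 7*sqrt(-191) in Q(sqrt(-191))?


Tr(a + b*sqrt(d)) = (a + b*sqrt(d)) + (a - b*sqrt(d)) = 2a
= 2 * (-15)
= -30

-30


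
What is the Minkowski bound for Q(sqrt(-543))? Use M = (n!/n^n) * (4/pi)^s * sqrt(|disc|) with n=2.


d = -543, d mod 4 = 1, so disc(K) = d = -543; |disc(K)| = 543
Imaginary quadratic field, so n = 2, s = r2 = 1, r1 = 0
M = (n!/n^n) * (4/pi)^s * sqrt(|disc(K)|) = (2!/2^2) * (4/pi)^1 * sqrt(543)
= 0.5 * 1.273240 * 23.302360
= 14.8347

14.8347


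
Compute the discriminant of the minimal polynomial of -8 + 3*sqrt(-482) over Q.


The element -8 + 3*sqrt(-482) has minimal polynomial:
x^2 + 16*x + 4402
Discriminant = (16)^2 - 4*(4402)
= 256 - 17608
= -17352

-17352


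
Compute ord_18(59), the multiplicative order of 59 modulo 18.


We want ord_18(59), the smallest k >= 1 with 59^k = 1 mod 18.
n = 18 = 2 * 3^2, phi(18) = 6; the order divides phi(n).
Divisors of 6: 1, 2, 3, 6
Repeated squaring mod 18: 59^1 = 5, 59^2 = 7, 59^4 = 13
Test divisors in increasing order:
  k=1: 59^1 = 5 mod 18
  k=2: 59^2 = 7 mod 18
  k=3: 59^3 = 7 * 5 = 17 mod 18
  k=6: 59^6 = 13 * 7 = 1 mod 18  <- first divisor giving 1
Order = 6

6


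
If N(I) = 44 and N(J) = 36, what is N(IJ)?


N(IJ) = N(I) * N(J)
= 44 * 36
= 1584

1584


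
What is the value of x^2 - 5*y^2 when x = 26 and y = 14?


x^2 - d*y^2
= 26^2 - 5*14^2
= 676 - 980
= -304

-304


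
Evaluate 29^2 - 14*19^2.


x^2 - d*y^2
= 29^2 - 14*19^2
= 841 - 5054
= -4213

-4213


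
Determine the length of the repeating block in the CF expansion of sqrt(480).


Run the CF algorithm for sqrt(480).
a_0 = floor(sqrt(480)) = 21; set m_0=0, q_0=1.
Recurrence: m' = q*a - m,  q' = (d - m'^2)/q,  a' = floor((a_0 + m')/q').
  step 1: m=21, q=39, a=1
  step 2: m=18, q=4, a=9
  step 3: m=18, q=39, a=1
  step 4: m=21, q=1, a=42
a_4 = 2*a_0 = 42, so the period closes here.
sqrt(480) = [21; 1, 9, 1, 42]
Period length = 4

4


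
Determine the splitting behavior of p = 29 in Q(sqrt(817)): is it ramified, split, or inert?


K = Q(sqrt(817)). Since d mod 4 = 1, disc(K) = 817.
Check p | disc: 817 mod 29 = 5.
p does not divide disc. Compute Legendre symbol (d/p):
5^((29-1)/2) mod 29 = 1
(d/p) = 1, so p splits: (p) = P*P' with e=1, f=1, g=2.
Therefore p is split.

split


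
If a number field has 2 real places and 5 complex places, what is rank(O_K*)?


By Dirichlet's unit theorem:
rank = r1 + r2 - 1
= 2 + 5 - 1
= 6

6


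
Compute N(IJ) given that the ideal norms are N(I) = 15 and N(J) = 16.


N(IJ) = N(I) * N(J)
= 15 * 16
= 240

240


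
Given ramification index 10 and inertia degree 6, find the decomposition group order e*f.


|D_P| = e * f
= 10 * 6
= 60

60


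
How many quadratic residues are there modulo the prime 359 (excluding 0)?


For prime p, the number of non-zero quadratic residues is (p-1)/2.
= (359-1)/2
= 179

179


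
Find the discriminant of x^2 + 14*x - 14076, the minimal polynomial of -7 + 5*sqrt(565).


The element -7 + 5*sqrt(565) has minimal polynomial:
x^2 + 14*x - 14076
Discriminant = (14)^2 - 4*(-14076)
= 196 + 56304
= 56500

56500


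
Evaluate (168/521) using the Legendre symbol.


p = 521 is prime, so compute (168/521) with the reciprocity algorithm (Jacobi-symbol steps: pull out 2s via (2/n), flip via reciprocity, reduce):
  pull out 2: (2/521) = +1  (since 521 mod 8 = 1)
  pull out 2: (2/521) = +1  (since 521 mod 8 = 1)
  pull out 2: (2/521) = +1  (since 521 mod 8 = 1)
  reciprocity: (21/521) -> +(521/21)
  reduce: (17/21)
  reciprocity: (17/21) -> +(21/17)
  reduce: (4/17)
  pull out 2: (2/17) = +1  (since 17 mod 8 = 1)
  pull out 2: (2/17) = +1  (since 17 mod 8 = 1)
  (1/17) = 1
Product of signs = 1
(168/521) = 1

1


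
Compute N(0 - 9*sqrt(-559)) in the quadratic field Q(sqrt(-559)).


N(a + b*sqrt(d)) = a^2 - d*b^2
= (0)^2 - (-559)*(-9)^2
= 0 + 45279
= 45279

45279


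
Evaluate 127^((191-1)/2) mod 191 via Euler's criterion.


p = 191 is prime and the exponent is (p-1)/2 = 95, so by Euler's criterion 127^95 = (127/191) = +1 or -1 mod 191.
Compute by square-and-multiply:
  95 = 64 + 16 + 8 + 4 + 2 + 1 (binary 1011111)
  Repeated squaring mod 191: 127^1 = 127, 127^2 = 85, 127^4 = 158, 127^8 = 134, 127^16 = 2, 127^32 = 4, 127^64 = 16
  127^95 = 127^64 * 127^16 * 127^8 * 127^4 * 127^2 * 127^1 = 16 * 2 * 134 * 158 * 85 * 127 mod 191
    16 * 2 = 32 = 32 mod 191
    32 * 134 = 4288 = 86 mod 191
    86 * 158 = 13588 = 27 mod 191
    27 * 85 = 2295 = 3 mod 191
    3 * 127 = 381 = 190 mod 191
  127^95 = 190 mod 191
Result 190 = p - 1 = -1 mod 191: 127 is a quadratic non-residue mod 191. As a residue in [0, p-1] the value is 190.
127^95 mod 191 = 190

190


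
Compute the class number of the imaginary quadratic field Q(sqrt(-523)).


K = Q(sqrt(-523)). d mod 4 = 1, so D = disc(K) = d = -523
h(K) equals the number of primitive reduced positive-definite forms (a, b, c) = a*x^2 + b*x*y + c*y^2 with b^2 - 4ac = D,
where reduced means |b| <= a <= c, with b >= 0 whenever |b| = a or a = c, and primitive means gcd(a, b, c) = 1.
Reduced forces 3a^2 <= |D| = 523, so 1 <= a <= 13; b must have the parity of D, and c = (b^2 - D)/(4a) must be an integer >= a.
Enumerate a = 1..13, b in [-a, a]:
  a=1: (1, 1, 131)  [1]
  a=2..6: none
  a=7: (7, -3, 19), (7, 3, 19)  [2]
  a=8..10: none
  a=11: (11, -7, 13), (11, 7, 13)  [2]
  a=12..13: none
Total reduced forms: 1 + 2 + 2 = 5
h = 5

5


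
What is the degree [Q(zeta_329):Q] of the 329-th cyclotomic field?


The degree equals Euler's totient phi(329).
329 = 7 * 47
phi(329) = 276

276


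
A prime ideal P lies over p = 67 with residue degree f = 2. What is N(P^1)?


N(P^a) = p^(a*f)
= 67^(1*2)
= 67^2
= 4489

4489


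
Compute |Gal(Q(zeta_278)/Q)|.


|Gal(Q(zeta_278)/Q)| = phi(278)
= 138

138


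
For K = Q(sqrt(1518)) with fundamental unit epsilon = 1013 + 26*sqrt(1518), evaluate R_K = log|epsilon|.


epsilon = 1013 + 26*sqrt(1518)
= 2025.9995
R = ln(2025.9995)
= 7.6138

7.6138


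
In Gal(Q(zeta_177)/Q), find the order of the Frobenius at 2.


The Frobenius at p in Gal(Q(zeta_n)/Q) = (Z/nZ)* is the class of p, so its order is ord_177(2), the smallest k >= 1 with 2^k = 1 mod 177.
n = 177 = 3 * 59, phi(177) = 116; the order divides phi(n).
Divisors of 116: 1, 2, 4, 29, 58, 116
Repeated squaring mod 177: 2^1 = 2, 2^2 = 4, 2^4 = 16, 2^8 = 79, 2^16 = 46, 2^32 = 169, 2^64 = 64
Test divisors in increasing order:
  k=1: 2^1 = 2 mod 177
  k=2: 2^2 = 4 mod 177
  k=4: 2^4 = 16 mod 177
  k=29: 2^29 = 46 * 79 * 16 * 2 = 176 mod 177
  k=58: 2^58 = 169 * 46 * 79 * 4 = 1 mod 177  <- first divisor giving 1
Order = 58

58


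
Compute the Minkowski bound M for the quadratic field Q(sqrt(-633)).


d = -633, d mod 4 = 3, so disc(K) = 4d = -2532; |disc(K)| = 2532
Imaginary quadratic field, so n = 2, s = r2 = 1, r1 = 0
M = (n!/n^n) * (4/pi)^s * sqrt(|disc(K)|) = (2!/2^2) * (4/pi)^1 * sqrt(2532)
= 0.5 * 1.273240 * 50.318983
= 32.0341

32.0341


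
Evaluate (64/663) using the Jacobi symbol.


Compute (64/663) via quadratic reciprocity:
  pull out 2: (2/663) = +1  (since 663 mod 8 = 7)
  pull out 2: (2/663) = +1  (since 663 mod 8 = 7)
  pull out 2: (2/663) = +1  (since 663 mod 8 = 7)
  pull out 2: (2/663) = +1  (since 663 mod 8 = 7)
  pull out 2: (2/663) = +1  (since 663 mod 8 = 7)
  pull out 2: (2/663) = +1  (since 663 mod 8 = 7)
  (1/663) = 1
Product of signs = 1

1


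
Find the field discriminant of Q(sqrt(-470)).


For K = Q(sqrt(d)) with d squarefree: disc(K) = d if d = 1 mod 4, and disc(K) = 4d if d = 2 or 3 mod 4.
Here d = -470, and d mod 4 = 2.
d = 2 mod 4, not 1 (O_K = Z[sqrt(d)]), so disc(K) = 4d = 4 * (-470) = -1880

-1880


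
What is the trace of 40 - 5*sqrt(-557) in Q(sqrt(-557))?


Tr(a + b*sqrt(d)) = (a + b*sqrt(d)) + (a - b*sqrt(d)) = 2a
= 2 * (40)
= 80

80


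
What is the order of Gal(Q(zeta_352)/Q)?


|Gal(Q(zeta_352)/Q)| = phi(352)
= 160

160


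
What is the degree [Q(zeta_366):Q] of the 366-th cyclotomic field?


The degree equals Euler's totient phi(366).
366 = 2 * 3 * 61
phi(366) = 120

120


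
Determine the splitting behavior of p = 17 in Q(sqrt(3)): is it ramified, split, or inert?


K = Q(sqrt(3)). Since d mod 4 = 3, disc(K) = 12.
Check p | disc: 12 mod 17 = 12.
p does not divide disc. Compute Legendre symbol (d/p):
3^((17-1)/2) mod 17 = -1
(d/p) = -1, so p is inert: (p) stays prime with e=1, f=2, g=1.
Therefore p is inert.

inert


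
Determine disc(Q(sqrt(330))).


For K = Q(sqrt(d)) with d squarefree: disc(K) = d if d = 1 mod 4, and disc(K) = 4d if d = 2 or 3 mod 4.
Here d = 330, and d mod 4 = 2.
d = 2 mod 4, not 1 (O_K = Z[sqrt(d)]), so disc(K) = 4d = 4 * (330) = 1320

1320


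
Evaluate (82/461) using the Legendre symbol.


p = 461 is prime, so compute (82/461) with the reciprocity algorithm (Jacobi-symbol steps: pull out 2s via (2/n), flip via reciprocity, reduce):
  pull out 2: (2/461) = -1  (since 461 mod 8 = 5)
  reciprocity: (41/461) -> +(461/41)
  reduce: (10/41)
  pull out 2: (2/41) = +1  (since 41 mod 8 = 1)
  reciprocity: (5/41) -> +(41/5)
  reduce: (1/5)
  (1/5) = 1
Product of signs = -1
(82/461) = -1

-1


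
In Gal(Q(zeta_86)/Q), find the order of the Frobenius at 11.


The Frobenius at p in Gal(Q(zeta_n)/Q) = (Z/nZ)* is the class of p, so its order is ord_86(11), the smallest k >= 1 with 11^k = 1 mod 86.
n = 86 = 2 * 43, phi(86) = 42; the order divides phi(n).
Divisors of 42: 1, 2, 3, 6, 7, 14, 21, 42
Repeated squaring mod 86: 11^1 = 11, 11^2 = 35, 11^4 = 21, 11^8 = 11, 11^16 = 35, 11^32 = 21
Test divisors in increasing order:
  k=1: 11^1 = 11 mod 86
  k=2: 11^2 = 35 mod 86
  k=3: 11^3 = 35 * 11 = 41 mod 86
  k=6: 11^6 = 21 * 35 = 47 mod 86
  k=7: 11^7 = 21 * 35 * 11 = 1 mod 86  <- first divisor giving 1
Order = 7

7


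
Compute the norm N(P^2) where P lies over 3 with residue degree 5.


N(P^a) = p^(a*f)
= 3^(2*5)
= 3^10
= 59049

59049


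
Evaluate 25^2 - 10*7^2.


x^2 - d*y^2
= 25^2 - 10*7^2
= 625 - 490
= 135

135


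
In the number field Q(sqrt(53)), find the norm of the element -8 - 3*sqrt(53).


N(a + b*sqrt(d)) = a^2 - d*b^2
= (-8)^2 - (53)*(-3)^2
= 64 - 477
= -413

-413


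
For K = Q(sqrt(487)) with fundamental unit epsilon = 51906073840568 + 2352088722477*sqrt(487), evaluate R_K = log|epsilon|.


epsilon = 51906073840568 + 2352088722477*sqrt(487)
= 1.0381e+14
R = ln(1.0381e+14)
= 32.2736

32.2736


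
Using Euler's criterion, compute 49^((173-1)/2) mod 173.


p = 173 is prime and the exponent is (p-1)/2 = 86, so by Euler's criterion 49^86 = (49/173) = +1 or -1 mod 173.
Compute by square-and-multiply:
  86 = 64 + 16 + 4 + 2 (binary 1010110)
  Repeated squaring mod 173: 49^1 = 49, 49^2 = 152, 49^4 = 95, 49^8 = 29, 49^16 = 149, 49^32 = 57, 49^64 = 135
  49^86 = 49^64 * 49^16 * 49^4 * 49^2 = 135 * 149 * 95 * 152 mod 173
    135 * 149 = 20115 = 47 mod 173
    47 * 95 = 4465 = 140 mod 173
    140 * 152 = 21280 = 1 mod 173
  49^86 = 1 mod 173
Result 1: 49 is a quadratic residue mod 173.
49^86 mod 173 = 1

1


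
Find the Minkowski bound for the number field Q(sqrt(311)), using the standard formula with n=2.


d = 311, d mod 4 = 3, so disc(K) = 4d = 1244; |disc(K)| = 1244
Real quadratic field, so n = 2, s = r2 = 0, r1 = 2
M = (n!/n^n) * (4/pi)^s * sqrt(|disc(K)|) = (2!/2^2) * (4/pi)^0 * sqrt(1244)
= 0.5 * 1.000000 * 35.270384
= 17.6352

17.6352


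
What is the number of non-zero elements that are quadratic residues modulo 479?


For prime p, the number of non-zero quadratic residues is (p-1)/2.
= (479-1)/2
= 239

239


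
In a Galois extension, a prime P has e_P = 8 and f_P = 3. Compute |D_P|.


|D_P| = e * f
= 8 * 3
= 24

24


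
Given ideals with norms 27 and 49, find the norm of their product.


N(IJ) = N(I) * N(J)
= 27 * 49
= 1323

1323


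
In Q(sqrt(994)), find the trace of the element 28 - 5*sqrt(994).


Tr(a + b*sqrt(d)) = (a + b*sqrt(d)) + (a - b*sqrt(d)) = 2a
= 2 * (28)
= 56

56


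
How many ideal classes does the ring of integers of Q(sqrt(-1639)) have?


K = Q(sqrt(-1639)). d mod 4 = 1, so D = disc(K) = d = -1639
h(K) equals the number of primitive reduced positive-definite forms (a, b, c) = a*x^2 + b*x*y + c*y^2 with b^2 - 4ac = D,
where reduced means |b| <= a <= c, with b >= 0 whenever |b| = a or a = c, and primitive means gcd(a, b, c) = 1.
Reduced forces 3a^2 <= |D| = 1639, so 1 <= a <= 23; b must have the parity of D, and c = (b^2 - D)/(4a) must be an integer >= a.
Enumerate a = 1..23, b in [-a, a]:
  a=1: (1, 1, 410)  [1]
  a=2: (2, -1, 205), (2, 1, 205)  [2]
  a=3: none
  a=4: (4, -3, 103), (4, 3, 103)  [2]
  a=5: (5, -1, 82), (5, 1, 82)  [2]
  a=6..7: none
  a=8: (8, -5, 52), (8, 5, 52)  [2]
  a=9: none
  a=10: (10, -9, 43), (10, -1, 41), (10, 1, 41), (10, 9, 43)  [4]
  a=11: (11, 11, 40)  [1]
  a=12: none
  a=13: (13, -5, 32), (13, 5, 32)  [2]
  a=14..15: none
  a=16: (16, -5, 26), (16, 5, 26)  [2]
  a=17..19: none
  a=20: (20, -19, 25), (20, -11, 22), (20, 11, 22), (20, 19, 25)  [4]
  a=21..23: none
Total reduced forms: 1 + 2 + 2 + 2 + 2 + 4 + 1 + 2 + 2 + 4 = 22
h = 22

22


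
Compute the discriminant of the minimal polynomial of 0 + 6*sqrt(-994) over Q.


The element 0 + 6*sqrt(-994) has minimal polynomial:
x^2 + 0*x + 35784
Discriminant = (0)^2 - 4*(35784)
= 0 - 143136
= -143136

-143136


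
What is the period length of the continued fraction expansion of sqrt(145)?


Run the CF algorithm for sqrt(145).
a_0 = floor(sqrt(145)) = 12; set m_0=0, q_0=1.
Recurrence: m' = q*a - m,  q' = (d - m'^2)/q,  a' = floor((a_0 + m')/q').
  step 1: m=12, q=1, a=24
a_1 = 2*a_0 = 24, so the period closes here.
sqrt(145) = [12; 24]
Period length = 1

1


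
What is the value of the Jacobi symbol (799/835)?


Compute (799/835) via quadratic reciprocity:
  reciprocity: (799/835) -> -(835/799)
  reduce: (36/799)
  pull out 2: (2/799) = +1  (since 799 mod 8 = 7)
  pull out 2: (2/799) = +1  (since 799 mod 8 = 7)
  reciprocity: (9/799) -> +(799/9)
  reduce: (7/9)
  reciprocity: (7/9) -> +(9/7)
  reduce: (2/7)
  pull out 2: (2/7) = +1  (since 7 mod 8 = 7)
  (1/7) = 1
Product of signs = -1

-1


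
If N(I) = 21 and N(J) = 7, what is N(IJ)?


N(IJ) = N(I) * N(J)
= 21 * 7
= 147

147


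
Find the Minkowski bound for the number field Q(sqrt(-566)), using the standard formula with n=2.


d = -566, d mod 4 = 2, so disc(K) = 4d = -2264; |disc(K)| = 2264
Imaginary quadratic field, so n = 2, s = r2 = 1, r1 = 0
M = (n!/n^n) * (4/pi)^s * sqrt(|disc(K)|) = (2!/2^2) * (4/pi)^1 * sqrt(2264)
= 0.5 * 1.273240 * 47.581509
= 30.2913

30.2913


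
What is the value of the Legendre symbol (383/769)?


p = 769 is prime, so compute (383/769) with the reciprocity algorithm (Jacobi-symbol steps: pull out 2s via (2/n), flip via reciprocity, reduce):
  reciprocity: (383/769) -> +(769/383)
  reduce: (3/383)
  reciprocity: (3/383) -> -(383/3)
  reduce: (2/3)
  pull out 2: (2/3) = -1  (since 3 mod 8 = 3)
  (1/3) = 1
Product of signs = 1
(383/769) = 1

1


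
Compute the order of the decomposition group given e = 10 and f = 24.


|D_P| = e * f
= 10 * 24
= 240

240


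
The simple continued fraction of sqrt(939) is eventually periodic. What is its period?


Run the CF algorithm for sqrt(939).
a_0 = floor(sqrt(939)) = 30; set m_0=0, q_0=1.
Recurrence: m' = q*a - m,  q' = (d - m'^2)/q,  a' = floor((a_0 + m')/q').
  step 1: m=30, q=39, a=1
  step 2: m=9, q=22, a=1
  step 3: m=13, q=35, a=1
  step 4: m=22, q=13, a=4
  step 5: m=30, q=3, a=20
  step 6: m=30, q=13, a=4
  step 7: m=22, q=35, a=1
  step 8: m=13, q=22, a=1
  step 9: m=9, q=39, a=1
  step 10: m=30, q=1, a=60
a_10 = 2*a_0 = 60, so the period closes here.
sqrt(939) = [30; 1, 1, 1, 4, 20, 4, 1, 1, 1, 60]
Period length = 10

10


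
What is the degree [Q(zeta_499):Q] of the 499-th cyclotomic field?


The degree equals Euler's totient phi(499).
499 = 499
phi(499) = 498

498


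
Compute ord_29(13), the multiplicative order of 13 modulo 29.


We want ord_29(13), the smallest k >= 1 with 13^k = 1 mod 29.
n = 29 = 29, phi(29) = 28; the order divides phi(n).
Divisors of 28: 1, 2, 4, 7, 14, 28
Repeated squaring mod 29: 13^1 = 13, 13^2 = 24, 13^4 = 25, 13^8 = 16, 13^16 = 24
Test divisors in increasing order:
  k=1: 13^1 = 13 mod 29
  k=2: 13^2 = 24 mod 29
  k=4: 13^4 = 25 mod 29
  k=7: 13^7 = 25 * 24 * 13 = 28 mod 29
  k=14: 13^14 = 16 * 25 * 24 = 1 mod 29  <- first divisor giving 1
Order = 14

14


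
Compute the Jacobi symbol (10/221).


Compute (10/221) via quadratic reciprocity:
  pull out 2: (2/221) = -1  (since 221 mod 8 = 5)
  reciprocity: (5/221) -> +(221/5)
  reduce: (1/5)
  (1/5) = 1
Product of signs = -1

-1


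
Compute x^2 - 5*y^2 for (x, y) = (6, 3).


x^2 - d*y^2
= 6^2 - 5*3^2
= 36 - 45
= -9

-9


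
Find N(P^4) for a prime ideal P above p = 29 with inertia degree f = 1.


N(P^a) = p^(a*f)
= 29^(4*1)
= 29^4
= 707281

707281


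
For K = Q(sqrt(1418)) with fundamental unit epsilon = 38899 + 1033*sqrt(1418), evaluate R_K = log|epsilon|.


epsilon = 38899 + 1033*sqrt(1418)
= 77798.0000
R = ln(77798.0000)
= 11.2619

11.2619


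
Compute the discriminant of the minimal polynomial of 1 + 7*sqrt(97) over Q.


The element 1 + 7*sqrt(97) has minimal polynomial:
x^2 - 2*x - 4752
Discriminant = (-2)^2 - 4*(-4752)
= 4 + 19008
= 19012

19012


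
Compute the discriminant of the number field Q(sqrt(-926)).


For K = Q(sqrt(d)) with d squarefree: disc(K) = d if d = 1 mod 4, and disc(K) = 4d if d = 2 or 3 mod 4.
Here d = -926, and d mod 4 = 2.
d = 2 mod 4, not 1 (O_K = Z[sqrt(d)]), so disc(K) = 4d = 4 * (-926) = -3704

-3704


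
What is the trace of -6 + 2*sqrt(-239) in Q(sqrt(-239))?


Tr(a + b*sqrt(d)) = (a + b*sqrt(d)) + (a - b*sqrt(d)) = 2a
= 2 * (-6)
= -12

-12


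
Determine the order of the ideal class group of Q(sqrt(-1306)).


K = Q(sqrt(-1306)). d mod 4 = 2, so D = disc(K) = 4d = -5224
h(K) equals the number of primitive reduced positive-definite forms (a, b, c) = a*x^2 + b*x*y + c*y^2 with b^2 - 4ac = D,
where reduced means |b| <= a <= c, with b >= 0 whenever |b| = a or a = c, and primitive means gcd(a, b, c) = 1.
Reduced forces 3a^2 <= |D| = 5224, so 1 <= a <= 41; b must have the parity of D, and c = (b^2 - D)/(4a) must be an integer >= a.
Enumerate a = 1..41, b in [-a, a]:
  a=1: (1, 0, 1306)  [1]
  a=2: (2, 0, 653)  [1]
  a=3..4: none
  a=5: (5, -4, 262), (5, 4, 262)  [2]
  a=6..9: none
  a=10: (10, -4, 131), (10, 4, 131)  [2]
  a=11: (11, -10, 121), (11, 10, 121)  [2]
  a=12..18: none
  a=19: (19, -18, 73), (19, 18, 73)  [2]
  a=20..21: none
  a=22: (22, -12, 61), (22, 12, 61)  [2]
  a=23..24: none
  a=25: (25, -24, 58), (25, 24, 58)  [2]
  a=26..28: none
  a=29: (29, -24, 50), (29, 24, 50)  [2]
  a=30..36: none
  a=37: (37, -20, 38), (37, 20, 38)  [2]
  a=38..41: none
Total reduced forms: 1 + 1 + 2 + 2 + 2 + 2 + 2 + 2 + 2 + 2 = 18
h = 18

18


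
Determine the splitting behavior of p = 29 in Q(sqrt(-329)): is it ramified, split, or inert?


K = Q(sqrt(-329)). Since d mod 4 = 3, disc(K) = -1316.
Check p | disc: -1316 mod 29 = 18.
p does not divide disc. Compute Legendre symbol (d/p):
19^((29-1)/2) mod 29 = -1
(d/p) = -1, so p is inert: (p) stays prime with e=1, f=2, g=1.
Therefore p is inert.

inert


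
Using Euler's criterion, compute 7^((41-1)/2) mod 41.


p = 41 is prime and the exponent is (p-1)/2 = 20, so by Euler's criterion 7^20 = (7/41) = +1 or -1 mod 41.
Compute by square-and-multiply:
  20 = 16 + 4 (binary 10100)
  Repeated squaring mod 41: 7^1 = 7, 7^2 = 8, 7^4 = 23, 7^8 = 37, 7^16 = 16
  7^20 = 7^16 * 7^4 = 16 * 23 mod 41
    16 * 23 = 368 = 40 mod 41
  7^20 = 40 mod 41
Result 40 = p - 1 = -1 mod 41: 7 is a quadratic non-residue mod 41. As a residue in [0, p-1] the value is 40.
7^20 mod 41 = 40

40


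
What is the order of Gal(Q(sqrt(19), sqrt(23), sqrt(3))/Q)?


The 3 square roots of distinct primes are multiplicatively independent over Q,
so [K:Q] = 2^3 and Gal(K/Q) is isomorphic to (Z/2Z)^3.
|Gal| = 2^3 = 8

8


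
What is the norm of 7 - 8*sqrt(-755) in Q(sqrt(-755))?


N(a + b*sqrt(d)) = a^2 - d*b^2
= (7)^2 - (-755)*(-8)^2
= 49 + 48320
= 48369

48369


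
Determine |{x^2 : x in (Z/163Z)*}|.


For prime p, the number of non-zero quadratic residues is (p-1)/2.
= (163-1)/2
= 81

81


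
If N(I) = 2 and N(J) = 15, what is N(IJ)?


N(IJ) = N(I) * N(J)
= 2 * 15
= 30

30


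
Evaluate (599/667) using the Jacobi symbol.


Compute (599/667) via quadratic reciprocity:
  reciprocity: (599/667) -> -(667/599)
  reduce: (68/599)
  pull out 2: (2/599) = +1  (since 599 mod 8 = 7)
  pull out 2: (2/599) = +1  (since 599 mod 8 = 7)
  reciprocity: (17/599) -> +(599/17)
  reduce: (4/17)
  pull out 2: (2/17) = +1  (since 17 mod 8 = 1)
  pull out 2: (2/17) = +1  (since 17 mod 8 = 1)
  (1/17) = 1
Product of signs = -1

-1


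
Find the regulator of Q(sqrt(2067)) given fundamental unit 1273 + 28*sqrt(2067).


epsilon = 1273 + 28*sqrt(2067)
= 2545.9996
R = ln(2545.9996)
= 7.8423

7.8423


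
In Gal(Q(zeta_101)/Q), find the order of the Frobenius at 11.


The Frobenius at p in Gal(Q(zeta_n)/Q) = (Z/nZ)* is the class of p, so its order is ord_101(11), the smallest k >= 1 with 11^k = 1 mod 101.
n = 101 = 101, phi(101) = 100; the order divides phi(n).
Divisors of 100: 1, 2, 4, 5, 10, 20, 25, 50, 100
Repeated squaring mod 101: 11^1 = 11, 11^2 = 20, 11^4 = 97, 11^8 = 16, 11^16 = 54, 11^32 = 88, 11^64 = 68
Test divisors in increasing order:
  k=1: 11^1 = 11 mod 101
  k=2: 11^2 = 20 mod 101
  k=4: 11^4 = 97 mod 101
  k=5: 11^5 = 97 * 11 = 57 mod 101
  k=10: 11^10 = 16 * 20 = 17 mod 101
  k=20: 11^20 = 54 * 97 = 87 mod 101
  k=25: 11^25 = 54 * 16 * 11 = 10 mod 101
  k=50: 11^50 = 88 * 54 * 20 = 100 mod 101
  k=100: 11^100 = 68 * 88 * 97 = 1 mod 101  <- first divisor giving 1
Order = 100

100


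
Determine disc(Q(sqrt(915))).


For K = Q(sqrt(d)) with d squarefree: disc(K) = d if d = 1 mod 4, and disc(K) = 4d if d = 2 or 3 mod 4.
Here d = 915, and d mod 4 = 3.
d = 3 mod 4, not 1 (O_K = Z[sqrt(d)]), so disc(K) = 4d = 4 * (915) = 3660

3660


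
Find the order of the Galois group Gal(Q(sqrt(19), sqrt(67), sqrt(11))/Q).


The 3 square roots of distinct primes are multiplicatively independent over Q,
so [K:Q] = 2^3 and Gal(K/Q) is isomorphic to (Z/2Z)^3.
|Gal| = 2^3 = 8

8


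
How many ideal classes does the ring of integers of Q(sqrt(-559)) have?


K = Q(sqrt(-559)). d mod 4 = 1, so D = disc(K) = d = -559
h(K) equals the number of primitive reduced positive-definite forms (a, b, c) = a*x^2 + b*x*y + c*y^2 with b^2 - 4ac = D,
where reduced means |b| <= a <= c, with b >= 0 whenever |b| = a or a = c, and primitive means gcd(a, b, c) = 1.
Reduced forces 3a^2 <= |D| = 559, so 1 <= a <= 13; b must have the parity of D, and c = (b^2 - D)/(4a) must be an integer >= a.
Enumerate a = 1..13, b in [-a, a]:
  a=1: (1, 1, 140)  [1]
  a=2: (2, -1, 70), (2, 1, 70)  [2]
  a=3: none
  a=4: (4, -1, 35), (4, 1, 35)  [2]
  a=5: (5, -1, 28), (5, 1, 28)  [2]
  a=6: none
  a=7: (7, -1, 20), (7, 1, 20)  [2]
  a=8: (8, -7, 19), (8, 7, 19)  [2]
  a=9: none
  a=10: (10, -9, 16), (10, -1, 14), (10, 1, 14), (10, 9, 16)  [4]
  a=11..12: none
  a=13: (13, 13, 14)  [1]
Total reduced forms: 1 + 2 + 2 + 2 + 2 + 2 + 4 + 1 = 16
h = 16

16


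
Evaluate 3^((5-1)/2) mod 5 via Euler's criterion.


p = 5 is prime and the exponent is (p-1)/2 = 2, so by Euler's criterion 3^2 = (3/5) = +1 or -1 mod 5.
Compute by square-and-multiply:
  2 = 2 (binary 10)
  Repeated squaring mod 5: 3^1 = 3, 3^2 = 4
  3^2 = 4 mod 5
Result 4 = p - 1 = -1 mod 5: 3 is a quadratic non-residue mod 5. As a residue in [0, p-1] the value is 4.
3^2 mod 5 = 4

4


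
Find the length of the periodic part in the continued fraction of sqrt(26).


Run the CF algorithm for sqrt(26).
a_0 = floor(sqrt(26)) = 5; set m_0=0, q_0=1.
Recurrence: m' = q*a - m,  q' = (d - m'^2)/q,  a' = floor((a_0 + m')/q').
  step 1: m=5, q=1, a=10
a_1 = 2*a_0 = 10, so the period closes here.
sqrt(26) = [5; 10]
Period length = 1

1


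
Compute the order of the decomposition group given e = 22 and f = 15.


|D_P| = e * f
= 22 * 15
= 330

330


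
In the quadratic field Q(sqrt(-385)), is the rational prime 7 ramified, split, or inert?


K = Q(sqrt(-385)). Since d mod 4 = 3, disc(K) = -1540.
Check p | disc: -1540 mod 7 = 0.
p divides disc, so p ramifies: (p) = P^2 with e=2, f=1, g=1.
Therefore p is ramified.

ramified


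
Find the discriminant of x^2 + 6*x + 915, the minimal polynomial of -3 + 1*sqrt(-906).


The element -3 + 1*sqrt(-906) has minimal polynomial:
x^2 + 6*x + 915
Discriminant = (6)^2 - 4*(915)
= 36 - 3660
= -3624

-3624


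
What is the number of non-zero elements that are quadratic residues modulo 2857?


For prime p, the number of non-zero quadratic residues is (p-1)/2.
= (2857-1)/2
= 1428

1428


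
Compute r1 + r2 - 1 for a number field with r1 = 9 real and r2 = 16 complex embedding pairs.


By Dirichlet's unit theorem:
rank = r1 + r2 - 1
= 9 + 16 - 1
= 24

24


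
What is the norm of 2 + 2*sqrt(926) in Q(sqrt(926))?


N(a + b*sqrt(d)) = a^2 - d*b^2
= (2)^2 - (926)*(2)^2
= 4 - 3704
= -3700

-3700


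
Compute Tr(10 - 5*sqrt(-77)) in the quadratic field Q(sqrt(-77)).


Tr(a + b*sqrt(d)) = (a + b*sqrt(d)) + (a - b*sqrt(d)) = 2a
= 2 * (10)
= 20

20


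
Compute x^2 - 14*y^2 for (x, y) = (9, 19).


x^2 - d*y^2
= 9^2 - 14*19^2
= 81 - 5054
= -4973

-4973


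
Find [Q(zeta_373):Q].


The degree equals Euler's totient phi(373).
373 = 373
phi(373) = 372

372


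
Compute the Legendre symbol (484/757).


p = 757 is prime, so compute (484/757) with the reciprocity algorithm (Jacobi-symbol steps: pull out 2s via (2/n), flip via reciprocity, reduce):
  pull out 2: (2/757) = -1  (since 757 mod 8 = 5)
  pull out 2: (2/757) = -1  (since 757 mod 8 = 5)
  reciprocity: (121/757) -> +(757/121)
  reduce: (31/121)
  reciprocity: (31/121) -> +(121/31)
  reduce: (28/31)
  pull out 2: (2/31) = +1  (since 31 mod 8 = 7)
  pull out 2: (2/31) = +1  (since 31 mod 8 = 7)
  reciprocity: (7/31) -> -(31/7)
  reduce: (3/7)
  reciprocity: (3/7) -> -(7/3)
  reduce: (1/3)
  (1/3) = 1
Product of signs = 1
(484/757) = 1

1


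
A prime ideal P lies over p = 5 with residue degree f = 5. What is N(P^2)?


N(P^a) = p^(a*f)
= 5^(2*5)
= 5^10
= 9765625

9765625


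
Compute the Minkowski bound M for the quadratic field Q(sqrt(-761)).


d = -761, d mod 4 = 3, so disc(K) = 4d = -3044; |disc(K)| = 3044
Imaginary quadratic field, so n = 2, s = r2 = 1, r1 = 0
M = (n!/n^n) * (4/pi)^s * sqrt(|disc(K)|) = (2!/2^2) * (4/pi)^1 * sqrt(3044)
= 0.5 * 1.273240 * 55.172457
= 35.1239

35.1239


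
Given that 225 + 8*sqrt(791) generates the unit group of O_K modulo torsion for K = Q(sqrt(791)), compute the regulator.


epsilon = 225 + 8*sqrt(791)
= 449.9978
R = ln(449.9978)
= 6.1092

6.1092


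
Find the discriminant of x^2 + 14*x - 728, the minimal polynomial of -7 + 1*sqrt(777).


The element -7 + 1*sqrt(777) has minimal polynomial:
x^2 + 14*x - 728
Discriminant = (14)^2 - 4*(-728)
= 196 + 2912
= 3108

3108


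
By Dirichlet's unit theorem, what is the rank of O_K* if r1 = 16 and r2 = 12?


By Dirichlet's unit theorem:
rank = r1 + r2 - 1
= 16 + 12 - 1
= 27

27


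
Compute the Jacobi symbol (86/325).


Compute (86/325) via quadratic reciprocity:
  pull out 2: (2/325) = -1  (since 325 mod 8 = 5)
  reciprocity: (43/325) -> +(325/43)
  reduce: (24/43)
  pull out 2: (2/43) = -1  (since 43 mod 8 = 3)
  pull out 2: (2/43) = -1  (since 43 mod 8 = 3)
  pull out 2: (2/43) = -1  (since 43 mod 8 = 3)
  reciprocity: (3/43) -> -(43/3)
  reduce: (1/3)
  (1/3) = 1
Product of signs = -1

-1


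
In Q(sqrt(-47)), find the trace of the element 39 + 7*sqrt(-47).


Tr(a + b*sqrt(d)) = (a + b*sqrt(d)) + (a - b*sqrt(d)) = 2a
= 2 * (39)
= 78

78


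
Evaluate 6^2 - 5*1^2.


x^2 - d*y^2
= 6^2 - 5*1^2
= 36 - 5
= 31

31


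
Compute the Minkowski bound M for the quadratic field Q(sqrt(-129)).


d = -129, d mod 4 = 3, so disc(K) = 4d = -516; |disc(K)| = 516
Imaginary quadratic field, so n = 2, s = r2 = 1, r1 = 0
M = (n!/n^n) * (4/pi)^s * sqrt(|disc(K)|) = (2!/2^2) * (4/pi)^1 * sqrt(516)
= 0.5 * 1.273240 * 22.715633
= 14.4612

14.4612
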